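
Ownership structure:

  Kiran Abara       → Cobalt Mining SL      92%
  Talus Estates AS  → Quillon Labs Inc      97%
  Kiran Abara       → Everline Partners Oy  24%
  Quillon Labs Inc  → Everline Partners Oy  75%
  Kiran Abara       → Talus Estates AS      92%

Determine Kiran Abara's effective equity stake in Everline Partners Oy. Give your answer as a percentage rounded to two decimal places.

90.93%

Kiran reaches Everline along 2 paths.
Via Talus → Quillon: 92% × 97% × 75% = 66.93%.
Direct stake: 24% = 24%.
Total: 66.93% + 24% = 90.93%.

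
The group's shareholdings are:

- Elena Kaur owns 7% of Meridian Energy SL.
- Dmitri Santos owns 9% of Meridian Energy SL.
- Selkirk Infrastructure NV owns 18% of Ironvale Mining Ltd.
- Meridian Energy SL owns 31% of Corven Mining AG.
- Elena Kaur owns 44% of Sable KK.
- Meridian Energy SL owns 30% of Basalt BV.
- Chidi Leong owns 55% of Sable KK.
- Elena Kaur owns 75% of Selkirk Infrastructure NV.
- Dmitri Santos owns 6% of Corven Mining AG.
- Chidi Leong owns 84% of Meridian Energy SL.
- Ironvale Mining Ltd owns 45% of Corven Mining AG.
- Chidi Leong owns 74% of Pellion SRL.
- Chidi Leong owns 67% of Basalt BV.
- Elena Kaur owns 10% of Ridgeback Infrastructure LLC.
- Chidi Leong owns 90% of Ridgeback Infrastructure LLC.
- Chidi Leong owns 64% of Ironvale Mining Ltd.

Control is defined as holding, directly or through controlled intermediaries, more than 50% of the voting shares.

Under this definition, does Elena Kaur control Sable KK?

No

Elena holds 75% of Selkirk, so Elena controls Selkirk.
In Sable, Elena's side holds only 44%, not > 50%.
So Elena does not control Sable.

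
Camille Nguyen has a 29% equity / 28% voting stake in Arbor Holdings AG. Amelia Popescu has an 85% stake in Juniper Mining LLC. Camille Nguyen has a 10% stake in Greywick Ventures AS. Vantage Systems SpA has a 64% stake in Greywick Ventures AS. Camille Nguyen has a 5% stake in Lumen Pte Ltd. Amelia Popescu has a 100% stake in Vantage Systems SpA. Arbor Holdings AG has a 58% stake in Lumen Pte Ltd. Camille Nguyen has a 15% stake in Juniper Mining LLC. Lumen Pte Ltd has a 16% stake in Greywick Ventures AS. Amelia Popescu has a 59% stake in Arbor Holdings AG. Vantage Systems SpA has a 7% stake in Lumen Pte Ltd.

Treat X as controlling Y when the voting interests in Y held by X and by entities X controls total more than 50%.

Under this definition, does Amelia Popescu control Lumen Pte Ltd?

Amelia holds 59% of Arbor, so Amelia controls Arbor.
Amelia holds 100% of Vantage, so Amelia controls Vantage.
Vantage and Arbor together hold 7% + 58% = 65% of Lumen, so Amelia controls Lumen.

Yes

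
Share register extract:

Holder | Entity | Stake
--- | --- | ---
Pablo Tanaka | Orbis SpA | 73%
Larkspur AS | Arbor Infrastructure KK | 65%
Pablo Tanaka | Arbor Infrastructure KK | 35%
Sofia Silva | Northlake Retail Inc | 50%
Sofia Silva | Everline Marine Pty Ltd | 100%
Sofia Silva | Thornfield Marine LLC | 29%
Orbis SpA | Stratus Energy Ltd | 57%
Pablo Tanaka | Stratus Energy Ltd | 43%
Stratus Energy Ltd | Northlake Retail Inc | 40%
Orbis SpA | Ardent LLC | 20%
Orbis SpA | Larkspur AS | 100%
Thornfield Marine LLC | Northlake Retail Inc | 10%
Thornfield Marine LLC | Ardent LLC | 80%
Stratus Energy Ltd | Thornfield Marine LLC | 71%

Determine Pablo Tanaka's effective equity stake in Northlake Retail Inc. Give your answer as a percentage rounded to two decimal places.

Pablo reaches Northlake along 4 paths.
Via Stratus: 43% × 40% = 17.2%.
Via Orbis → Stratus: 73% × 57% × 40% = 16.644%.
Via Stratus → Thornfield: 43% × 71% × 10% = 3.053%.
Via Orbis → Stratus → Thornfield: 73% × 57% × 71% × 10% = 2.95431%.
Total: 17.2% + 16.644% + 3.053% + 2.95431% = 39.85131%.
Rounded: 39.85%.

39.85%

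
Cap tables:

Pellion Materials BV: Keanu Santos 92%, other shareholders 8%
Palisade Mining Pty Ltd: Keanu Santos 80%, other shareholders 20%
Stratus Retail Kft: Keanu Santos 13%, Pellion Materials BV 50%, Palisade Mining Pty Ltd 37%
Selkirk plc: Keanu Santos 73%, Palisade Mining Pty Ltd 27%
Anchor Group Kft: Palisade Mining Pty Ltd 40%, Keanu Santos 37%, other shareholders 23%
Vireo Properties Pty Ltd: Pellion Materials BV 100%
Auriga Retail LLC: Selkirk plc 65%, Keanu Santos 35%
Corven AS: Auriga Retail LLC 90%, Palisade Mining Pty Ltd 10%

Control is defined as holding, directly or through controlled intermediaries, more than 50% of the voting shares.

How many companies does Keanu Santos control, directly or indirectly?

8

Keanu holds 92% of Pellion, so Keanu controls Pellion.
Keanu holds 80% of Palisade, so Keanu controls Palisade.
Keanu and Pellion and Palisade together hold 13% + 50% + 37% = 100% of Stratus, so Keanu controls Stratus.
Keanu and Palisade together hold 73% + 27% = 100% of Selkirk, so Keanu controls Selkirk.
Palisade and Keanu together hold 40% + 37% = 77% of Anchor, so Keanu controls Anchor.
Pellion holds 100% of Vireo, so Keanu controls Vireo.
Selkirk and Keanu together hold 65% + 35% = 100% of Auriga, so Keanu controls Auriga.
Auriga and Palisade together hold 90% + 10% = 100% of Corven, so Keanu controls Corven.
Keanu controls 8 companies.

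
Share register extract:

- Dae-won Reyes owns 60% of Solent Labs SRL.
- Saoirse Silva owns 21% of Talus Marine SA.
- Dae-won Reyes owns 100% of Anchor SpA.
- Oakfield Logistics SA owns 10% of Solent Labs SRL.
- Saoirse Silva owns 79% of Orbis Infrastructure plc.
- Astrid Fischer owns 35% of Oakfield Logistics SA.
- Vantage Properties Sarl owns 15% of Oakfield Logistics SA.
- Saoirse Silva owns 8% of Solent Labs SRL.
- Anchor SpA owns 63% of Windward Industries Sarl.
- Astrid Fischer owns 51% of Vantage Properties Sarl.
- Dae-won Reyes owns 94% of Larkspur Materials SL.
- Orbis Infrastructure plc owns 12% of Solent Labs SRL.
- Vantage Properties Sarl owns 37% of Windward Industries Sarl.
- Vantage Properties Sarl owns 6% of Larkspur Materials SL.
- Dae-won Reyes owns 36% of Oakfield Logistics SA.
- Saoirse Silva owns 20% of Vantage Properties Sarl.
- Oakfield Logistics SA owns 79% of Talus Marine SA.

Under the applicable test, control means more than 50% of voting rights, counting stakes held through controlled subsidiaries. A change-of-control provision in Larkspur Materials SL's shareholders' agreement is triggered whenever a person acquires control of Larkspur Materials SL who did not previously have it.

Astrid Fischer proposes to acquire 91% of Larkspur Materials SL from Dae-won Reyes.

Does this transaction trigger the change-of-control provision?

The purchase adds only to Astrid's holdings (Dae-won's stake shrinks), so Astrid is the only person who could newly come to control Larkspur.
Astrid holds 51% of Vantage, so Astrid controls Vantage.
In Larkspur, Astrid's side holds only 6%, not > 50%.
So before the transaction, Astrid does not control Larkspur.
After the purchase, Astrid holds 91% of Larkspur directly, and Dae-won's stake falls to 3%.
Vantage and Astrid together hold 6% + 91% = 97% of Larkspur, so Astrid controls Larkspur.
Astrid did not control Larkspur before and does after, so the clause is triggered.

Yes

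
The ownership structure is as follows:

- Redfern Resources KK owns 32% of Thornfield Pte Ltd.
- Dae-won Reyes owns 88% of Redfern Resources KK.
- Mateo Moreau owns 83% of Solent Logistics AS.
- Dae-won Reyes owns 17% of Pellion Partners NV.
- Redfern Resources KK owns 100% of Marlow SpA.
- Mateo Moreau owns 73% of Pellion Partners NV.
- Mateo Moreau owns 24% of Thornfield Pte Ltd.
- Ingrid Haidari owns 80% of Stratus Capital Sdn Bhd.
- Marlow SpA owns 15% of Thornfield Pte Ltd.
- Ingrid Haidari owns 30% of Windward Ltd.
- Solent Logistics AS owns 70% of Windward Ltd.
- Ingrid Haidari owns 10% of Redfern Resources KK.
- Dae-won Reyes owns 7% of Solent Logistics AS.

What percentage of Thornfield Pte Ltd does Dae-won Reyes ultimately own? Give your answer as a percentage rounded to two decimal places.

41.36%

Dae-won reaches Thornfield along 2 paths.
Via Redfern → Marlow: 88% × 100% × 15% = 13.2%.
Via Redfern: 88% × 32% = 28.16%.
Total: 13.2% + 28.16% = 41.36%.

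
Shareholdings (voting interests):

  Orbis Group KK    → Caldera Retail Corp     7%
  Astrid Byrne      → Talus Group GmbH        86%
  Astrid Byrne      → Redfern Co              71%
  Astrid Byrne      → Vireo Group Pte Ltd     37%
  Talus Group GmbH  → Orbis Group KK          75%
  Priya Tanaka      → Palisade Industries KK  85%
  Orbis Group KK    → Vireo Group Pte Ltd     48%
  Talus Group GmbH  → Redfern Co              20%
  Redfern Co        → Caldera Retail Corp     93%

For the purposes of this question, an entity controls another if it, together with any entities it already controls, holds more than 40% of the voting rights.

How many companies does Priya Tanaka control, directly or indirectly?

Priya holds 85% of Palisade, so Priya controls Palisade.
No other company's threshold is met.
Priya controls 1 company.

1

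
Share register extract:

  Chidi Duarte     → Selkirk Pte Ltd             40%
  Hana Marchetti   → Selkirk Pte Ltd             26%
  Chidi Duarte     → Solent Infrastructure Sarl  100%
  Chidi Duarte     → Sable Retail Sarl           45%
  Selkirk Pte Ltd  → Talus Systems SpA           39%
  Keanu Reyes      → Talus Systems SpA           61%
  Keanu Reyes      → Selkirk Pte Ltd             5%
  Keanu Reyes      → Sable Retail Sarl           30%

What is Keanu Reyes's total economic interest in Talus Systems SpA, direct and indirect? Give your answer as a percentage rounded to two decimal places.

62.95%

Keanu reaches Talus along 2 paths.
Via Selkirk: 5% × 39% = 1.95%.
Direct stake: 61% = 61%.
Total: 1.95% + 61% = 62.95%.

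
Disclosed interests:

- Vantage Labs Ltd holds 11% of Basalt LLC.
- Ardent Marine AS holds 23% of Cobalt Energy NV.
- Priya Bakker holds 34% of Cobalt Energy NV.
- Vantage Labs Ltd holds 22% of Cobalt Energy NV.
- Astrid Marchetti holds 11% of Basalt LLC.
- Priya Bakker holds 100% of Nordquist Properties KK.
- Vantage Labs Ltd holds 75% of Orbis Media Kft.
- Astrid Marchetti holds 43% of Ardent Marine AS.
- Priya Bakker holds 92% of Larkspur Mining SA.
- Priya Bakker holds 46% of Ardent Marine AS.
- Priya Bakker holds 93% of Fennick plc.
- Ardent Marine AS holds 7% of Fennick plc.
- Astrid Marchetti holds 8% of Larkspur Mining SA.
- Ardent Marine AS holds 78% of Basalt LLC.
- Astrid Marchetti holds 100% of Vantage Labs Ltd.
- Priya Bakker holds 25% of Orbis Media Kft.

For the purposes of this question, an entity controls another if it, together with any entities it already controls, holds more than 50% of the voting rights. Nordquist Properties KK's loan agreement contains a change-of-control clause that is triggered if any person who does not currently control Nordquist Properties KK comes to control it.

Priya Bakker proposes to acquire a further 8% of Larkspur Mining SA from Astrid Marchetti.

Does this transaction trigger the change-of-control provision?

No

The purchase adds only to Priya's holdings (Astrid's stake shrinks), so Priya is the only person who could newly come to control Nordquist.
Priya holds 100% of Nordquist, so Priya controls Nordquist.
So Priya already controls Nordquist before the transaction.
After the purchase, Priya's direct stake in Larkspur rises to 92% + 8% = 100%, and Astrid's stake falls to 0%.
Priya controlled Nordquist already, so this is not a new person acquiring control; every other person's position is unchanged or reduced.
No new person acquires control, so the clause is not triggered.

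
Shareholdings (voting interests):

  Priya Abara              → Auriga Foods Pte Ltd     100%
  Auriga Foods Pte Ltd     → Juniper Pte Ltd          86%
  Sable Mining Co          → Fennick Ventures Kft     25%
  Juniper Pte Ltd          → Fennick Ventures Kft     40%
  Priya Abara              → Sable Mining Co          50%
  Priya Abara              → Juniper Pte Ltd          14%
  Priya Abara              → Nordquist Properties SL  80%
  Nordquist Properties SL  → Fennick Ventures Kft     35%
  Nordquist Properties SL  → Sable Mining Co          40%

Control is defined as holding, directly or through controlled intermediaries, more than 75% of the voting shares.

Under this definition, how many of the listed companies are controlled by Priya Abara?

5

Priya holds 80% of Nordquist, so Priya controls Nordquist.
Priya holds 100% of Auriga, so Priya controls Auriga.
Priya and Nordquist together hold 50% + 40% = 90% of Sable, so Priya controls Sable.
Auriga and Priya together hold 86% + 14% = 100% of Juniper, so Priya controls Juniper.
Juniper and Nordquist and Sable together hold 40% + 35% + 25% = 100% of Fennick, so Priya controls Fennick.
Priya controls 5 companies.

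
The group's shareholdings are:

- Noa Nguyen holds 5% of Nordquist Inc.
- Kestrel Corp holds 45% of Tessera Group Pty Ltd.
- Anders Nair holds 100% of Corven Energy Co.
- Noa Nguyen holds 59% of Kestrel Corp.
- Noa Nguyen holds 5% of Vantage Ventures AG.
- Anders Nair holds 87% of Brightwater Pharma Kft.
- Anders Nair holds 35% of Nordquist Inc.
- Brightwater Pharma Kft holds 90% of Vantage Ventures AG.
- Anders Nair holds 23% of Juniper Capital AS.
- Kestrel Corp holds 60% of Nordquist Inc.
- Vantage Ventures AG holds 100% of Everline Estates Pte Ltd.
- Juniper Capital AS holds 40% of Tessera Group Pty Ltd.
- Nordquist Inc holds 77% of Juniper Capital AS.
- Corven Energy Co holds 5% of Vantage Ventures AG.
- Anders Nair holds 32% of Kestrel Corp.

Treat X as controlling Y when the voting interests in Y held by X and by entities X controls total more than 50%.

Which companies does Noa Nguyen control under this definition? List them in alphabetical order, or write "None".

Noa holds 59% of Kestrel, so Noa controls Kestrel.
Kestrel and Noa together hold 60% + 5% = 65% of Nordquist, so Noa controls Nordquist.
Nordquist holds 77% of Juniper, so Noa controls Juniper.
Kestrel and Juniper together hold 45% + 40% = 85% of Tessera, so Noa controls Tessera.
No other company's threshold is met.

Juniper Capital AS, Kestrel Corp, Nordquist Inc, Tessera Group Pty Ltd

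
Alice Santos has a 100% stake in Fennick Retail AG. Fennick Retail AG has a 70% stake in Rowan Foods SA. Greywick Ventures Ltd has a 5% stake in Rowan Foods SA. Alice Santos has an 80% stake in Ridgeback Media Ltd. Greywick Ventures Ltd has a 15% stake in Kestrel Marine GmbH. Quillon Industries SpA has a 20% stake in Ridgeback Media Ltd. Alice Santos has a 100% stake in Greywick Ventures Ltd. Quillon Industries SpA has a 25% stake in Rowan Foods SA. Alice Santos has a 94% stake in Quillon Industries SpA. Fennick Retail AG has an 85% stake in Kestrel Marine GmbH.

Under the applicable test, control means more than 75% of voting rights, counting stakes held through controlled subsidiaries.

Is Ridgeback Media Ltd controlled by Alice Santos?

Yes

Alice holds 94% of Quillon, so Alice controls Quillon.
Quillon and Alice together hold 20% + 80% = 100% of Ridgeback, so Alice controls Ridgeback.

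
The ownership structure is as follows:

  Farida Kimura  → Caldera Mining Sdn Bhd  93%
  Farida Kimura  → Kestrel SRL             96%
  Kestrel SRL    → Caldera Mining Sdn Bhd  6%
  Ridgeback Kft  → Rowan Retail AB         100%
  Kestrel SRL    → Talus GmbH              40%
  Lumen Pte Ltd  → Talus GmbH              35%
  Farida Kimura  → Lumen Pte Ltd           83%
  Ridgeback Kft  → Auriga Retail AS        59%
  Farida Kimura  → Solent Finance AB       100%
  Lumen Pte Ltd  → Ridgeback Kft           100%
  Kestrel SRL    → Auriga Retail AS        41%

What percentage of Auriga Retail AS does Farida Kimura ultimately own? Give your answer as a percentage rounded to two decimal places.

88.33%

Farida reaches Auriga along 2 paths.
Via Kestrel: 96% × 41% = 39.36%.
Via Lumen → Ridgeback: 83% × 100% × 59% = 48.97%.
Total: 39.36% + 48.97% = 88.33%.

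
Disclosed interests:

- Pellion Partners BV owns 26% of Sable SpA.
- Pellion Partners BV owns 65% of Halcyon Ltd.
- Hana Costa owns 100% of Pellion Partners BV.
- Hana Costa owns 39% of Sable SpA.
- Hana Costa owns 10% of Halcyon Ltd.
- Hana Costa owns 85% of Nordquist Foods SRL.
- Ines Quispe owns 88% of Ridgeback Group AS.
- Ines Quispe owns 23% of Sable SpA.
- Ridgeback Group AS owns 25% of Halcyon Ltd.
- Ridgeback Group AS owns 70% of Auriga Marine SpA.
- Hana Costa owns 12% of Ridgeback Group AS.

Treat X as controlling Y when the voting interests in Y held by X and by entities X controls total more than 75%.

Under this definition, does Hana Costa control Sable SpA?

No

Hana holds 100% of Pellion, so Hana controls Pellion.
Hana holds 85% of Nordquist, so Hana controls Nordquist.
In Sable, Hana's side holds only 26% + 39% = 65%, not > 75%.
So Hana does not control Sable.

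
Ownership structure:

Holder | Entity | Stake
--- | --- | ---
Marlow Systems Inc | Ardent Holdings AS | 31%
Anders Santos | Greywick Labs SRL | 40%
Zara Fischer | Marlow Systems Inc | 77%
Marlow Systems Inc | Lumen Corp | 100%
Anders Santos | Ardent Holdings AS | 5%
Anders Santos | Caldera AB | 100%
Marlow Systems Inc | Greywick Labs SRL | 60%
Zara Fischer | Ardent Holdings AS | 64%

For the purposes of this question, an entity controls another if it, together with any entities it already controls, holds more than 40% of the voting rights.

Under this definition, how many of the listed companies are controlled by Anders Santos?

Anders holds 100% of Caldera, so Anders controls Caldera.
No other company's threshold is met.
Anders controls 1 company.

1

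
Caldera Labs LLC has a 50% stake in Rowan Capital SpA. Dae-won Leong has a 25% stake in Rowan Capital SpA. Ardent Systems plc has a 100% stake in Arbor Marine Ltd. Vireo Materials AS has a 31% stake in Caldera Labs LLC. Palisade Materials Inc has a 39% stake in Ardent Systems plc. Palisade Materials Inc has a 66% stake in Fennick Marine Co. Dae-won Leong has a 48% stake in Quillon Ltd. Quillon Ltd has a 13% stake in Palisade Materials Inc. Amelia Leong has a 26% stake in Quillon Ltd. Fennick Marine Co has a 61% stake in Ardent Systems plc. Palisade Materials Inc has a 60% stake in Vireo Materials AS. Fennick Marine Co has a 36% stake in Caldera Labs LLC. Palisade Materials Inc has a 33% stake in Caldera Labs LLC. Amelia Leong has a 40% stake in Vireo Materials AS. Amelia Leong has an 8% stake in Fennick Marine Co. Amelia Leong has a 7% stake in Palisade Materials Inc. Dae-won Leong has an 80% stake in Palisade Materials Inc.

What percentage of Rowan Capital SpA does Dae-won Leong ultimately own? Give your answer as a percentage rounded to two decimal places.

57.50%

Dae-won reaches Rowan along 7 paths.
Direct stake: 25% = 25%.
Via Palisade → Fennick → Caldera: 80% × 66% × 36% × 50% = 9.504%.
Via Quillon → Palisade → Fennick → Caldera: 48% × 13% × 66% × 36% × 50% = 0.741312%.
Via Palisade → Vireo → Caldera: 80% × 60% × 31% × 50% = 7.44%.
Via Quillon → Palisade → Vireo → Caldera: 48% × 13% × 60% × 31% × 50% = 0.58032%.
Via Palisade → Caldera: 80% × 33% × 50% = 13.2%.
Via Quillon → Palisade → Caldera: 48% × 13% × 33% × 50% = 1.0296%.
Total: 25% + 9.504% + 0.741312% + 7.44% + 0.58032% + 13.2% + 1.0296% = 57.495232%.
Rounded: 57.50%.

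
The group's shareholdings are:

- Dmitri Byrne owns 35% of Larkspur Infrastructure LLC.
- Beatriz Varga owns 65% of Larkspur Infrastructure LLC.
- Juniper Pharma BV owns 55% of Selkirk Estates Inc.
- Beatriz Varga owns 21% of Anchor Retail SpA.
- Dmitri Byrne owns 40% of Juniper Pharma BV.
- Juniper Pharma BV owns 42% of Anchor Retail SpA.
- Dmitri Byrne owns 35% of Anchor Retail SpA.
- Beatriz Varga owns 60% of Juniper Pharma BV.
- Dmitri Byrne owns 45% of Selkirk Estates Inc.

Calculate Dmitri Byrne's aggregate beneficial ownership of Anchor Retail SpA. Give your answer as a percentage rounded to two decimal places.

Dmitri reaches Anchor along 2 paths.
Via Juniper: 40% × 42% = 16.8%.
Direct stake: 35% = 35%.
Total: 16.8% + 35% = 51.8%.
Rounded: 51.80%.

51.80%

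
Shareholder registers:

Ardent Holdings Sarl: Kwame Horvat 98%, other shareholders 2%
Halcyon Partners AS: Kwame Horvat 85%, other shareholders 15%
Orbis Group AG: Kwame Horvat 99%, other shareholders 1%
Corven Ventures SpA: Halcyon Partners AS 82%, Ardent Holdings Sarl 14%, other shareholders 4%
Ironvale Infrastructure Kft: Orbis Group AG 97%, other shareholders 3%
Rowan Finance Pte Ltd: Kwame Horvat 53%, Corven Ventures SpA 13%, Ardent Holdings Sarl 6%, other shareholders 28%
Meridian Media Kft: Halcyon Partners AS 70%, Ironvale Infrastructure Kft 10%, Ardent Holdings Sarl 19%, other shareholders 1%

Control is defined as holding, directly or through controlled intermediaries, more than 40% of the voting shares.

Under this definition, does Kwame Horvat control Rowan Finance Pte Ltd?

Kwame holds 98% of Ardent, so Kwame controls Ardent.
Kwame holds 85% of Halcyon, so Kwame controls Halcyon.
Halcyon and Ardent together hold 82% + 14% = 96% of Corven, so Kwame controls Corven.
Kwame and Corven and Ardent together hold 53% + 13% + 6% = 72% of Rowan, so Kwame controls Rowan.

Yes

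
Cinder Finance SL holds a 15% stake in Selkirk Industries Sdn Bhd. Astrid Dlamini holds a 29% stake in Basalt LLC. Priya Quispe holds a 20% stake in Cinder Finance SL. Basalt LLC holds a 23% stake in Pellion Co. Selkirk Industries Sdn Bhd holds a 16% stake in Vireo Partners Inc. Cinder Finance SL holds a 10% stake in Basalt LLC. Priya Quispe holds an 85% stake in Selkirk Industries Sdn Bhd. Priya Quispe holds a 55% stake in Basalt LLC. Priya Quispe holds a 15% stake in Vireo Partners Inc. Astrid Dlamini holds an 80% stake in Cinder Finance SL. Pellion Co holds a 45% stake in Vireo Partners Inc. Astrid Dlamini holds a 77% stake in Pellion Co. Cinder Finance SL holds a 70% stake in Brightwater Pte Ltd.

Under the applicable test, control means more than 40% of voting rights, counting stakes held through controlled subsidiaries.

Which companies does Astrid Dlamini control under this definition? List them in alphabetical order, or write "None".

Astrid holds 80% of Cinder, so Astrid controls Cinder.
Astrid holds 77% of Pellion, so Astrid controls Pellion.
Pellion holds 45% of Vireo, so Astrid controls Vireo.
Cinder holds 70% of Brightwater, so Astrid controls Brightwater.
No other company's threshold is met.

Brightwater Pte Ltd, Cinder Finance SL, Pellion Co, Vireo Partners Inc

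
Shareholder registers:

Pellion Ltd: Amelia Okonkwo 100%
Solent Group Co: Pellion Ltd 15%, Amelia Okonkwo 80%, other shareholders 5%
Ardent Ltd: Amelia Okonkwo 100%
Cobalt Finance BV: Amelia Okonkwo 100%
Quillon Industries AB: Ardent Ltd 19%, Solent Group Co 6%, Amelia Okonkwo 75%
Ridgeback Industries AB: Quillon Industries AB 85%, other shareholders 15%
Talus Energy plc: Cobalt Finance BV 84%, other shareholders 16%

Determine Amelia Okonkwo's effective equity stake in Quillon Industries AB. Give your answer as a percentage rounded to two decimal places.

Amelia reaches Quillon along 4 paths.
Via Ardent: 100% × 19% = 19%.
Via Pellion → Solent: 100% × 15% × 6% = 0.9%.
Via Solent: 80% × 6% = 4.8%.
Direct stake: 75% = 75%.
Total: 19% + 0.9% + 4.8% + 75% = 99.7%.
Rounded: 99.70%.

99.70%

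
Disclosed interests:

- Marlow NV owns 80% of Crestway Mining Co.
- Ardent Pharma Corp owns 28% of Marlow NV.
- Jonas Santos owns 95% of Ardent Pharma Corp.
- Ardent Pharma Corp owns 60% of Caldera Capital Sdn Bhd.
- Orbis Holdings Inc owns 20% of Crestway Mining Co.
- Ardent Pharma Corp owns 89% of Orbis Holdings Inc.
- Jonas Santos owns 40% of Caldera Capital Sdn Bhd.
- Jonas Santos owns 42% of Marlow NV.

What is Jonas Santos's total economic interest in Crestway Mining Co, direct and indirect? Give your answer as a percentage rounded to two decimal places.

Jonas reaches Crestway along 3 paths.
Via Ardent → Orbis: 95% × 89% × 20% = 16.91%.
Via Ardent → Marlow: 95% × 28% × 80% = 21.28%.
Via Marlow: 42% × 80% = 33.6%.
Total: 16.91% + 21.28% + 33.6% = 71.79%.

71.79%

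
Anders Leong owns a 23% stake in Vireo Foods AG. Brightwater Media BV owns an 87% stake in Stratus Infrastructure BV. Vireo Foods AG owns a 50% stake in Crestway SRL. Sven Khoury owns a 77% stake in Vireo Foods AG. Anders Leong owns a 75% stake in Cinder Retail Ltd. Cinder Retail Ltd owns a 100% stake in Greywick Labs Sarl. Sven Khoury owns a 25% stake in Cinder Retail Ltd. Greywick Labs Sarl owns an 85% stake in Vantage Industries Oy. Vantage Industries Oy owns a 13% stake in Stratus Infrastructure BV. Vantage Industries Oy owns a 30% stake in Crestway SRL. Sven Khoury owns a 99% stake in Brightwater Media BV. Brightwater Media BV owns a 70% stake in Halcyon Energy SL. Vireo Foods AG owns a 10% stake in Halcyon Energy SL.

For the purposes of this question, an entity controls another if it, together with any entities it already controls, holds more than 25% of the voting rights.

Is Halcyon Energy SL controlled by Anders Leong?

Anders holds 75% of Cinder, so Anders controls Cinder.
Cinder holds 100% of Greywick, so Anders controls Greywick.
Greywick holds 85% of Vantage, so Anders controls Vantage.
Vantage holds 30% of Crestway, so Anders controls Crestway.
Neither Anders nor any entity Anders controls holds any voting interest in Halcyon.
So Anders does not control Halcyon.

No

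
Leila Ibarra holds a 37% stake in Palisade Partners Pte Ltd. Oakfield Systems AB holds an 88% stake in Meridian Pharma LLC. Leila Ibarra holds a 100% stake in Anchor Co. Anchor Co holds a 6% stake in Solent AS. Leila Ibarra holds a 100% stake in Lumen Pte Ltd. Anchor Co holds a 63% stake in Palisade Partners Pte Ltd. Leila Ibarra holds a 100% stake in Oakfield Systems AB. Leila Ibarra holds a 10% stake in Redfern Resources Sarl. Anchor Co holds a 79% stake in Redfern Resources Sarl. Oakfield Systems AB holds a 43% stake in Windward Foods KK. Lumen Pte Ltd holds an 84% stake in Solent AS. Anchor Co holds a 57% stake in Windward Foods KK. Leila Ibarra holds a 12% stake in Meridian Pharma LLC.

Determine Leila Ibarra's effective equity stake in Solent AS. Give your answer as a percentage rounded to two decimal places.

Leila reaches Solent along 2 paths.
Via Lumen: 100% × 84% = 84%.
Via Anchor: 100% × 6% = 6%.
Total: 84% + 6% = 90%.
Rounded: 90.00%.

90.00%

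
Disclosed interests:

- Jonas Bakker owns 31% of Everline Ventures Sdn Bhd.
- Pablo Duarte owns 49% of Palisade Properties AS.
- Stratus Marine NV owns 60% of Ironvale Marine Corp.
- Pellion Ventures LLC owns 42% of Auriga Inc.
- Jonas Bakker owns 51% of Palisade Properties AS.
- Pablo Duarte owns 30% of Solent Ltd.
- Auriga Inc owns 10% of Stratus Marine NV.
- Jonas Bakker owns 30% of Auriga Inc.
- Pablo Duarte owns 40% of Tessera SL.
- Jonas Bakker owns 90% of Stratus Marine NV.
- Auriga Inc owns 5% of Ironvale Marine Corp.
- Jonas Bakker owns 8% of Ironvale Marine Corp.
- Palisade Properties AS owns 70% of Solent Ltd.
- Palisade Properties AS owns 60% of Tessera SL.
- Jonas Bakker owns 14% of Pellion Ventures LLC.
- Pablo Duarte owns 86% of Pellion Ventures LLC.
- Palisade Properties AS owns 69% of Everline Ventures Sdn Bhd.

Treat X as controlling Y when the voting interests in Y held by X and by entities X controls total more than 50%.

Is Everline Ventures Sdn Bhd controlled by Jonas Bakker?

Yes

Jonas holds 51% of Palisade, so Jonas controls Palisade.
Palisade and Jonas together hold 69% + 31% = 100% of Everline, so Jonas controls Everline.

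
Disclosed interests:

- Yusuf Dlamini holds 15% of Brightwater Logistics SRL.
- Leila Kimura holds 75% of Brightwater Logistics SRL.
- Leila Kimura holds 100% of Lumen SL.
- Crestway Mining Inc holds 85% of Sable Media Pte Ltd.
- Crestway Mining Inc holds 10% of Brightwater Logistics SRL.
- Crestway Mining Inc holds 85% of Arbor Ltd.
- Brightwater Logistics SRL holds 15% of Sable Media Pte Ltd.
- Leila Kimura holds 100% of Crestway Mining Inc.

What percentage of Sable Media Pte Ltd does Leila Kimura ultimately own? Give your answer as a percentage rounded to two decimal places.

Leila reaches Sable along 3 paths.
Via Crestway: 100% × 85% = 85%.
Via Crestway → Brightwater: 100% × 10% × 15% = 1.5%.
Via Brightwater: 75% × 15% = 11.25%.
Total: 85% + 1.5% + 11.25% = 97.75%.

97.75%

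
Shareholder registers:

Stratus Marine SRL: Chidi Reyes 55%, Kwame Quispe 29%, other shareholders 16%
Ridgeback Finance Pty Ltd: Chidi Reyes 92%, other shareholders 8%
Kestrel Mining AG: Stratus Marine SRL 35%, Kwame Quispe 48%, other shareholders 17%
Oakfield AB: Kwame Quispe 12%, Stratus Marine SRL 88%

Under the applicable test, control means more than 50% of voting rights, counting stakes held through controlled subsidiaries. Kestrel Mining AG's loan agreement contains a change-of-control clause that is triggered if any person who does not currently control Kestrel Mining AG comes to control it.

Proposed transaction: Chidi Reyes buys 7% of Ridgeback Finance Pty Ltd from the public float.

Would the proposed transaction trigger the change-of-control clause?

The purchase changes only Chidi's holdings, so Chidi is the only person who could newly come to control Kestrel.
Chidi holds 55% of Stratus, so Chidi controls Stratus.
Chidi holds 92% of Ridgeback, so Chidi controls Ridgeback.
Stratus holds 88% of Oakfield, so Chidi controls Oakfield.
In Kestrel, Chidi's side holds only 35%, not > 50%.
So before the transaction, Chidi does not control Kestrel.
After the purchase, Chidi's direct stake in Ridgeback rises to 92% + 7% = 99%.
Chidi holds 99% of Ridgeback, so Chidi controls Ridgeback.
After the transaction, Chidi's side holds 35% of Kestrel, not > 50%, so Chidi still does not control Kestrel.
No new person acquires control, so the clause is not triggered.

No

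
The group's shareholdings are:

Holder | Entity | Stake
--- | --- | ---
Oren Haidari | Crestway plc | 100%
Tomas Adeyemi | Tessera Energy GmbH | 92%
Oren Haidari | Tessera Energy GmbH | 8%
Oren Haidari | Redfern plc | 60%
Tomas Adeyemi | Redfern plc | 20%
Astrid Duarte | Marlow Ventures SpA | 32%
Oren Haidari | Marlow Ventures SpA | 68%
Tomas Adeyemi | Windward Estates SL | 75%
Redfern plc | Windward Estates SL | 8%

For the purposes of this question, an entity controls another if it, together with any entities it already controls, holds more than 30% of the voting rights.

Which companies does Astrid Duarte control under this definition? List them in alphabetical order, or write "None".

Marlow Ventures SpA

Astrid holds 32% of Marlow, so Astrid controls Marlow.
No other company's threshold is met.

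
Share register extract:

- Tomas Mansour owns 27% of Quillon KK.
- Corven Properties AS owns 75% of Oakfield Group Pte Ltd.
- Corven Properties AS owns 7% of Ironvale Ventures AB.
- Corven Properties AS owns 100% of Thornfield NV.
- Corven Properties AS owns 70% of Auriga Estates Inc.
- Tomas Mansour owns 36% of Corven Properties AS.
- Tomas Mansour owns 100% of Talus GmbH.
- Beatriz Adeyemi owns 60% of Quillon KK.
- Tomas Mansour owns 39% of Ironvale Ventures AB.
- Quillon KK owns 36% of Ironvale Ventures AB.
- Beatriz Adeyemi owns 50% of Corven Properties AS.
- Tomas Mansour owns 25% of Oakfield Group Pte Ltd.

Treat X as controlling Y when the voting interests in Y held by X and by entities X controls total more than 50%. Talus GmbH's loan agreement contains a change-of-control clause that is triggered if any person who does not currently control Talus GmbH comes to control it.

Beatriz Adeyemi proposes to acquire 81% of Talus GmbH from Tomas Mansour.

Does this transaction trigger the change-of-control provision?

The purchase adds only to Beatriz's holdings (Tomas's stake shrinks), so Beatriz is the only person who could newly come to control Talus.
Beatriz holds 60% of Quillon, so Beatriz controls Quillon.
Neither Beatriz nor any entity Beatriz controls holds any voting interest in Talus.
So before the transaction, Beatriz does not control Talus.
After the purchase, Beatriz holds 81% of Talus directly, and Tomas's stake falls to 19%.
Beatriz holds 81% of Talus, so Beatriz controls Talus.
Beatriz did not control Talus before and does after, so the clause is triggered.

Yes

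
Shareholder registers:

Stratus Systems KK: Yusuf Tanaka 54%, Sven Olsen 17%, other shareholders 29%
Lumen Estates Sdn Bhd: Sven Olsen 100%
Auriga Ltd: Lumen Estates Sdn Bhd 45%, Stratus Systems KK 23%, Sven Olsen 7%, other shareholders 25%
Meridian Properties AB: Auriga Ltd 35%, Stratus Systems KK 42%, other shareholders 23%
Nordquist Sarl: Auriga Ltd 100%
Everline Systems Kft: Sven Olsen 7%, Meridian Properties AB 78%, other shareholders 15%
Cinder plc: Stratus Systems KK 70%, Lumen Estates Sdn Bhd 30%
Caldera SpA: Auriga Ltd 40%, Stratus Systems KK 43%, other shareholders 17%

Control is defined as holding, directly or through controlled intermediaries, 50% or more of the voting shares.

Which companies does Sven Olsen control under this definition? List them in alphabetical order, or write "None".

Sven holds 100% of Lumen, so Sven controls Lumen.
Lumen and Sven together hold 45% + 7% = 52% of Auriga, so Sven controls Auriga.
Auriga holds 100% of Nordquist, so Sven controls Nordquist.
No other company's threshold is met.

Auriga Ltd, Lumen Estates Sdn Bhd, Nordquist Sarl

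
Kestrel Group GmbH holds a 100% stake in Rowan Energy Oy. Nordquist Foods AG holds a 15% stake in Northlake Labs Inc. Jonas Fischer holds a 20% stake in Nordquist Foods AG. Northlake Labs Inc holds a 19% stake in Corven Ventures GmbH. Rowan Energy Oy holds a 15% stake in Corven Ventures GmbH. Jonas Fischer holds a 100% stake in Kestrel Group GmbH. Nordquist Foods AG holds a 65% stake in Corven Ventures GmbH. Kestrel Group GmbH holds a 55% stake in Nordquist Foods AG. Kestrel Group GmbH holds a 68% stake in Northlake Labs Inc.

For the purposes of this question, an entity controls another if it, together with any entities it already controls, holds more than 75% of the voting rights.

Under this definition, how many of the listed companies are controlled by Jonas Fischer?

Jonas holds 100% of Kestrel, so Jonas controls Kestrel.
Kestrel holds 100% of Rowan, so Jonas controls Rowan.
No other company's threshold is met.
Jonas controls 2 companies.

2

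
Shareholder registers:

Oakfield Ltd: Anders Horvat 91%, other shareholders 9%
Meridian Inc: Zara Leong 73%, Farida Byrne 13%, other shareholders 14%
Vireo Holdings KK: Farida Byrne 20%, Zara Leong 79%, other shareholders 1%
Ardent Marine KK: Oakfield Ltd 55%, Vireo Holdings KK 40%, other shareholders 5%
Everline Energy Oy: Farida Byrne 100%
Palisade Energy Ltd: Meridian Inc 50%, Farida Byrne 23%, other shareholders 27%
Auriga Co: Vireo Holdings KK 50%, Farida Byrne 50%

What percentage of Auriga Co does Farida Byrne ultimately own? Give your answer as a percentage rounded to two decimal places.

Farida reaches Auriga along 2 paths.
Via Vireo: 20% × 50% = 10%.
Direct stake: 50% = 50%.
Total: 10% + 50% = 60%.
Rounded: 60.00%.

60.00%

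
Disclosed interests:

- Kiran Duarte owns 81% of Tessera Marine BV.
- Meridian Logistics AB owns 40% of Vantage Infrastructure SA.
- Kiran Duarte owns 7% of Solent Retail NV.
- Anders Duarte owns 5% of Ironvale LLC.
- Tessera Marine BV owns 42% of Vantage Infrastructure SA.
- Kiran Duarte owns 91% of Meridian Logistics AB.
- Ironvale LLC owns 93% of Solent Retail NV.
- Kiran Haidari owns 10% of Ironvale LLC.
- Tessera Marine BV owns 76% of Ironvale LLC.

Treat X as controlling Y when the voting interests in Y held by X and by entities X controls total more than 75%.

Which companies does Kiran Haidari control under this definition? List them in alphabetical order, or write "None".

None

Kiran Haidari's largest direct stake is 10% in Ironvale, which does not meet the threshold.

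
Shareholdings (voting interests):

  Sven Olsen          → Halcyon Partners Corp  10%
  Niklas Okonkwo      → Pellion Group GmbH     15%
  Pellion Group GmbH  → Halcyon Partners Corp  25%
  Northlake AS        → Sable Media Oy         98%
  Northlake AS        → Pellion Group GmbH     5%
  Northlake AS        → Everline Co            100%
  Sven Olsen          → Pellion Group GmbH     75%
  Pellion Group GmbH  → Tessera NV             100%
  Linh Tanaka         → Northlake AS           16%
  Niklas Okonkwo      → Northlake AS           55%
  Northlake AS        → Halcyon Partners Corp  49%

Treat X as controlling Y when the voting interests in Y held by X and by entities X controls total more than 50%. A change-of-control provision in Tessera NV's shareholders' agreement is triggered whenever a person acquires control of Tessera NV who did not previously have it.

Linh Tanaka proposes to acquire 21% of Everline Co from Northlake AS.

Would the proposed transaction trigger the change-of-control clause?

No

The purchase adds only to Linh's holdings (Northlake's stake shrinks), so Linh is the only person who could newly come to control Tessera.
Linh's largest direct stake is 16% in Northlake, which does not meet the threshold, so Linh controls no company.
Neither Linh nor any entity Linh controls holds any voting interest in Tessera.
So before the transaction, Linh does not control Tessera.
After the purchase, Linh holds 21% of Everline directly, and Northlake's stake falls to 79%.
Linh's side now holds 21% of Everline, not > 50%, so Linh still does not control Everline.
After the transaction, neither Linh nor any entity Linh controls holds a voting interest in Tessera, so Linh still does not control it.
No new person acquires control, so the clause is not triggered.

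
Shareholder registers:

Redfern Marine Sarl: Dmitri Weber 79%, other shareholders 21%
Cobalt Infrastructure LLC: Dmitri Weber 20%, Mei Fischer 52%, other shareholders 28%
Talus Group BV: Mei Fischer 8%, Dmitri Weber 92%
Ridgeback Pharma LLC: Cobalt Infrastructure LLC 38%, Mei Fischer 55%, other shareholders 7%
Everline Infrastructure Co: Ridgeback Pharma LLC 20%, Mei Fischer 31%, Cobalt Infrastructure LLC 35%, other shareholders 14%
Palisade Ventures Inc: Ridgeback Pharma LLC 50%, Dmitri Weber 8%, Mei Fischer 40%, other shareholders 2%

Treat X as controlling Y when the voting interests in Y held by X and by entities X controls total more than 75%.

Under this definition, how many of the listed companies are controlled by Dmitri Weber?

2

Dmitri holds 79% of Redfern, so Dmitri controls Redfern.
Dmitri holds 92% of Talus, so Dmitri controls Talus.
No other company's threshold is met.
Dmitri controls 2 companies.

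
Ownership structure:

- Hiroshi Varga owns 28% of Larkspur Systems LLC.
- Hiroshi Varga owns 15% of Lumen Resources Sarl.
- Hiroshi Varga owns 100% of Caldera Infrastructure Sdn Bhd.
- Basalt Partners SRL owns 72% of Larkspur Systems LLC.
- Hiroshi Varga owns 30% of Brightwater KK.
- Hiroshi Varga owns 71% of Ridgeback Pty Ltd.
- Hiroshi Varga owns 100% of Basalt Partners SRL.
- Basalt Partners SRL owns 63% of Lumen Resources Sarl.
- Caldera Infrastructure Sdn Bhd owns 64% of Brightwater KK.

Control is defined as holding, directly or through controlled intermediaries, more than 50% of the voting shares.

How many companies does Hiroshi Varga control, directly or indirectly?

6

Hiroshi holds 100% of Caldera, so Hiroshi controls Caldera.
Hiroshi holds 100% of Basalt, so Hiroshi controls Basalt.
Hiroshi holds 71% of Ridgeback, so Hiroshi controls Ridgeback.
Basalt and Hiroshi together hold 72% + 28% = 100% of Larkspur, so Hiroshi controls Larkspur.
Caldera and Hiroshi together hold 64% + 30% = 94% of Brightwater, so Hiroshi controls Brightwater.
Hiroshi and Basalt together hold 15% + 63% = 78% of Lumen, so Hiroshi controls Lumen.
Hiroshi controls 6 companies.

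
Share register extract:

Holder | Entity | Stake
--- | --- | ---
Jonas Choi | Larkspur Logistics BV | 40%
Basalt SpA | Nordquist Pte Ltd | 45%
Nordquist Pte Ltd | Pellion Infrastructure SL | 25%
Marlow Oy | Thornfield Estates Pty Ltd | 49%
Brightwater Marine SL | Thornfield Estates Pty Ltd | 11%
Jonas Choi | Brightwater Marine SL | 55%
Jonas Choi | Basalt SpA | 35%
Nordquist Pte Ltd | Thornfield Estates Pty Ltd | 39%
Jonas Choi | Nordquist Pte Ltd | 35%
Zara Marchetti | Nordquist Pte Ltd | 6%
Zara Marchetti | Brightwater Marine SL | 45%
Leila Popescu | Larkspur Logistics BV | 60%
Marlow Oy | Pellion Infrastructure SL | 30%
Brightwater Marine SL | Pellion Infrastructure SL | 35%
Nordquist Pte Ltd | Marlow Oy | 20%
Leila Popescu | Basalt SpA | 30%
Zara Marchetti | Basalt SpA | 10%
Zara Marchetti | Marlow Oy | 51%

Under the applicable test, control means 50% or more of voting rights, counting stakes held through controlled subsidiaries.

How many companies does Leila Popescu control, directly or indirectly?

1

Leila holds 60% of Larkspur, so Leila controls Larkspur.
No other company's threshold is met.
Leila controls 1 company.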